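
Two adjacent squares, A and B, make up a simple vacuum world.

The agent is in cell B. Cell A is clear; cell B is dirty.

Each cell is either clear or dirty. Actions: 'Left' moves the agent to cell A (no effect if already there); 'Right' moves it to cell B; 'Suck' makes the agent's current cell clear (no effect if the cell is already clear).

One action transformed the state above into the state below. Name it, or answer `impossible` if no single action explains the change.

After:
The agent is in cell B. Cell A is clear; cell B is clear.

try  Left: in A — A clear, B dirty
try Right: in B — A clear, B dirty
try  Suck: in B — A clear, B clear  ← match

Suck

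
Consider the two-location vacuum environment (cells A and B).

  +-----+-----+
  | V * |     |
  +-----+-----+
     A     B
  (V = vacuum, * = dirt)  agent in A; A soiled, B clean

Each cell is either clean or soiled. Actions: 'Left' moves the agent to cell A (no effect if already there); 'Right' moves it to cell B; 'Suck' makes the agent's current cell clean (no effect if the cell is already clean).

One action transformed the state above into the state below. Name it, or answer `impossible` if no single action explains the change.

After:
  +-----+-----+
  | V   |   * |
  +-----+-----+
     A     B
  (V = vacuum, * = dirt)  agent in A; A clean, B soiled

try  Left: (A; A:soiled, B:clean)
try Right: (B; A:soiled, B:clean)
try  Suck: (A; A:clean, B:clean)
no single action produces the after-state

impossible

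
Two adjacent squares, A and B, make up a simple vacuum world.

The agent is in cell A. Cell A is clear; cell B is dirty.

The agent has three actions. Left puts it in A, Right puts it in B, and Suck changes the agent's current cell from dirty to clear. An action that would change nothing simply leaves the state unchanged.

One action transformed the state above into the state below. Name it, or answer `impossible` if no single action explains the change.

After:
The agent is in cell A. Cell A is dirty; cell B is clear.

impossible

try  Left: <A|clear|dirty>
try Right: <B|clear|dirty>
try  Suck: <A|clear|dirty>
no single action produces the after-state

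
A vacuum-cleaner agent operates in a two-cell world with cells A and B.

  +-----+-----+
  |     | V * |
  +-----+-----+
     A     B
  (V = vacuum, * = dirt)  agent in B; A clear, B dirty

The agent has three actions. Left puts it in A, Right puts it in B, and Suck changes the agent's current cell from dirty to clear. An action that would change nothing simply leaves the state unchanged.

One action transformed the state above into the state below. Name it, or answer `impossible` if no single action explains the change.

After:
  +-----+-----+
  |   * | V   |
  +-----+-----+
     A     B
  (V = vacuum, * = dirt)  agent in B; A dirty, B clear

try  Left: loc=A A=clear B=dirty
try Right: loc=B A=clear B=dirty
try  Suck: loc=B A=clear B=clear
no single action produces the after-state

impossible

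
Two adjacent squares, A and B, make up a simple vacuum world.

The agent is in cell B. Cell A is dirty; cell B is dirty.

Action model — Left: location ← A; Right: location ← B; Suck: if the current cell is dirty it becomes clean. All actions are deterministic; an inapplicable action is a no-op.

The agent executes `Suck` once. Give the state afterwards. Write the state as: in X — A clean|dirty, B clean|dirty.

start: in B — A dirty, B dirty
1) do Suck; now in B — A dirty, B clean

in B — A dirty, B clean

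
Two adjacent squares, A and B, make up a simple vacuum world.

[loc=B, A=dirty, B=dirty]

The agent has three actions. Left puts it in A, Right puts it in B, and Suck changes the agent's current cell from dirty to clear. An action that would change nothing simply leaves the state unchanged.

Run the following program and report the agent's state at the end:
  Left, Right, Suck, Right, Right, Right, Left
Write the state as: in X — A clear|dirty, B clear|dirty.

Left (#1): in A — A dirty, B dirty
Right (#2): in B — A dirty, B dirty
Suck (#3): in B — A dirty, B clear
Right (#4): in B — A dirty, B clear
Right (#5): in B — A dirty, B clear
Right (#6): in B — A dirty, B clear
Left (#7): in A — A dirty, B clear

in A — A dirty, B clear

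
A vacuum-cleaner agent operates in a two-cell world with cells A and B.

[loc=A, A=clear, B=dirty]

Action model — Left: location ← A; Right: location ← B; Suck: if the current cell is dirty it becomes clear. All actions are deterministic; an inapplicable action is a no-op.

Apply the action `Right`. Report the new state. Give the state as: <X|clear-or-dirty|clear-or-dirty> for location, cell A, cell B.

start: <A|clear|dirty>
step 1/1 (Right): <B|clear|dirty>

<B|clear|dirty>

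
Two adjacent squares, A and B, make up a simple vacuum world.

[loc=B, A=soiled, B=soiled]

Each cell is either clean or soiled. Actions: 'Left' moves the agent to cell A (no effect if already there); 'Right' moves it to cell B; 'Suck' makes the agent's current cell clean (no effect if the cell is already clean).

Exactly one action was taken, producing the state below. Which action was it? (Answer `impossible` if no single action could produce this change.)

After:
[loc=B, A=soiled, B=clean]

Suck

try  Left: in A — A soiled, B soiled
try Right: in B — A soiled, B soiled
try  Suck: in B — A soiled, B clean  ← match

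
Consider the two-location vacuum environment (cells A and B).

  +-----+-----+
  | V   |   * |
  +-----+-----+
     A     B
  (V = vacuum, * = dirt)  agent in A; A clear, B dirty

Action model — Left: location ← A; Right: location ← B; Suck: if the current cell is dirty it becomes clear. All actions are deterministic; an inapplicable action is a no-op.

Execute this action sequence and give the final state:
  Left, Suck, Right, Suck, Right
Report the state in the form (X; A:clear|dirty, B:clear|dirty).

Left (#1): (A; A:clear, B:dirty)
Suck (#2): (A; A:clear, B:dirty)
Right (#3): (B; A:clear, B:dirty)
Suck (#4): (B; A:clear, B:clear)
Right (#5): (B; A:clear, B:clear)

(B; A:clear, B:clear)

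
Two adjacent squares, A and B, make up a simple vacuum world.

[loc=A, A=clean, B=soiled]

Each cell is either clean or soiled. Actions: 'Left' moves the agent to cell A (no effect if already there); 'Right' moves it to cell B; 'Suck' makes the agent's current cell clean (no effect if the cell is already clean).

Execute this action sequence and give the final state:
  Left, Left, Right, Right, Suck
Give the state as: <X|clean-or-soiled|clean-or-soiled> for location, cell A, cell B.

1. Left → <A|clean|soiled>
2. Left → <A|clean|soiled>
3. Right → <B|clean|soiled>
4. Right → <B|clean|soiled>
5. Suck → <B|clean|clean>

<B|clean|clean>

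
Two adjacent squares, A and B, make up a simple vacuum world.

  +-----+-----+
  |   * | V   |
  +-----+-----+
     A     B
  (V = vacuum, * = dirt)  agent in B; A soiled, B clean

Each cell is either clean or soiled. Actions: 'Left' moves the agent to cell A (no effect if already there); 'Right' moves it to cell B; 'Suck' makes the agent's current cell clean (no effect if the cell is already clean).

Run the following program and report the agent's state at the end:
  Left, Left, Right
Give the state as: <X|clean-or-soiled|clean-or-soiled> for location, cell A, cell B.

<B|soiled|clean>

step 1/3 (Left): <A|soiled|clean>
step 2/3 (Left): <A|soiled|clean>
step 3/3 (Right): <B|soiled|clean>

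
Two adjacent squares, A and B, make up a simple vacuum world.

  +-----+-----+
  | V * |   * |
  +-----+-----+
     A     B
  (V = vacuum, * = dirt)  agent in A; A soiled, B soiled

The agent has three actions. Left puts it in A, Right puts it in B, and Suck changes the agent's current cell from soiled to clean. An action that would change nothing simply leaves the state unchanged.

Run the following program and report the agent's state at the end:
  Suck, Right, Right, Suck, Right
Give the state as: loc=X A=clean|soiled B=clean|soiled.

loc=B A=clean B=clean

1) do Suck; now loc=A A=clean B=soiled
2) do Right; now loc=B A=clean B=soiled
3) do Right; now loc=B A=clean B=soiled
4) do Suck; now loc=B A=clean B=clean
5) do Right; now loc=B A=clean B=clean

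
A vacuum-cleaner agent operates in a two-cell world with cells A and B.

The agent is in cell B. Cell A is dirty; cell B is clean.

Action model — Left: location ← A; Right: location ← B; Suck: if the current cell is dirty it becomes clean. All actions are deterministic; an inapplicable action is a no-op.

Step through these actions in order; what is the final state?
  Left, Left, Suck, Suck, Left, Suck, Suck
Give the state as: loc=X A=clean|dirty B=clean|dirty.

[1] after Left: loc=A A=dirty B=clean
[2] after Left: loc=A A=dirty B=clean
[3] after Suck: loc=A A=clean B=clean
[4] after Suck: loc=A A=clean B=clean
[5] after Left: loc=A A=clean B=clean
[6] after Suck: loc=A A=clean B=clean
[7] after Suck: loc=A A=clean B=clean

loc=A A=clean B=clean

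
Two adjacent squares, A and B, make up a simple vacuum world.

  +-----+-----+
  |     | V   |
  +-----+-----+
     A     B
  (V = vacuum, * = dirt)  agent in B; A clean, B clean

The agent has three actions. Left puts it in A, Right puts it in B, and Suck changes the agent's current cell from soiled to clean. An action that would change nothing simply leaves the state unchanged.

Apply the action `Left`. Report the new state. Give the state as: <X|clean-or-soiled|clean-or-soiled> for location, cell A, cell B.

start: <B|clean|clean>
1) do Left; now <A|clean|clean>

<A|clean|clean>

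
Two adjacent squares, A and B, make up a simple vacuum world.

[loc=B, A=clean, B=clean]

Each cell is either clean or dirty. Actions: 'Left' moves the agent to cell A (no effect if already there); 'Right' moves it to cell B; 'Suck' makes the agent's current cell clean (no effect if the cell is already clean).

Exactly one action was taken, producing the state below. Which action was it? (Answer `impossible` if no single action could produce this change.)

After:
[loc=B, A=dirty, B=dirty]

impossible

try  Left: (A; A:clean, B:clean)
try Right: (B; A:clean, B:clean)
try  Suck: (B; A:clean, B:clean)
no single action produces the after-state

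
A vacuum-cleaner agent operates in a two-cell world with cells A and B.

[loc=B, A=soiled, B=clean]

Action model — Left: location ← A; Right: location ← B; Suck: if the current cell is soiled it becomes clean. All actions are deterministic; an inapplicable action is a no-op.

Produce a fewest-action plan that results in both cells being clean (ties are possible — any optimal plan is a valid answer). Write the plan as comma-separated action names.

Left, Suck

Left (#1): <A|soiled|clean>
Suck (#2): <A|clean|clean>
min 2: go A then Suck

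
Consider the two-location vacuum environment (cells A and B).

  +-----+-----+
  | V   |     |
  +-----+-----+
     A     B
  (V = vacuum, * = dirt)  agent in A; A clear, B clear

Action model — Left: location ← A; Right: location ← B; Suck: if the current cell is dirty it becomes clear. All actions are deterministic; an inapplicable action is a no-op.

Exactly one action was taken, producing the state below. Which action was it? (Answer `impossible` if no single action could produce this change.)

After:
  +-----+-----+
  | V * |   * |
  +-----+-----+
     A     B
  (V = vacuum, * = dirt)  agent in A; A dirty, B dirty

try  Left: in A — A clear, B clear
try Right: in B — A clear, B clear
try  Suck: in A — A clear, B clear
no single action produces the after-state

impossible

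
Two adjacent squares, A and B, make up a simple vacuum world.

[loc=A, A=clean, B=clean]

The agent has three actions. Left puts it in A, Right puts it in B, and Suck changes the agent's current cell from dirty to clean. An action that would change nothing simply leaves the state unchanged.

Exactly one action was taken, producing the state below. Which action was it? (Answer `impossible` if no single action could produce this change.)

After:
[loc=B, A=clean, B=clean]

Right

try  Left: loc=A A=clean B=clean
try Right: loc=B A=clean B=clean  ← match
try  Suck: loc=A A=clean B=clean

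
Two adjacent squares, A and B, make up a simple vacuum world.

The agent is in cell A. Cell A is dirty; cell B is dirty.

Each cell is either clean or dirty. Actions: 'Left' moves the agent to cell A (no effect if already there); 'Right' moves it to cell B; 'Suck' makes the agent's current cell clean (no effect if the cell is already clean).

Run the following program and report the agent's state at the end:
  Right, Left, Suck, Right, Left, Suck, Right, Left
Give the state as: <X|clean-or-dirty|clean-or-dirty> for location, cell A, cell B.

<A|clean|dirty>

1. Right → <B|dirty|dirty>
2. Left → <A|dirty|dirty>
3. Suck → <A|clean|dirty>
4. Right → <B|clean|dirty>
5. Left → <A|clean|dirty>
6. Suck → <A|clean|dirty>
7. Right → <B|clean|dirty>
8. Left → <A|clean|dirty>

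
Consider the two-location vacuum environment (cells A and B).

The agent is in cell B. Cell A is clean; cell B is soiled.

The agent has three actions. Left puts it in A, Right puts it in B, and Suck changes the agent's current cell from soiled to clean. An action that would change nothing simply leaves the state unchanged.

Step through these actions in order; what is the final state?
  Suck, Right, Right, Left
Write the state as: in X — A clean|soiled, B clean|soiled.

in A — A clean, B clean

[1] after Suck: in B — A clean, B clean
[2] after Right: in B — A clean, B clean
[3] after Right: in B — A clean, B clean
[4] after Left: in A — A clean, B clean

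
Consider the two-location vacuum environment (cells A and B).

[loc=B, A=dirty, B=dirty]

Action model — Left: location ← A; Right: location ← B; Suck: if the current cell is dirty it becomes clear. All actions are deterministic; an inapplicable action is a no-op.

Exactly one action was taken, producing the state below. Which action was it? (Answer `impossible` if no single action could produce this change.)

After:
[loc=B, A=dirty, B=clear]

Suck

try  Left: loc=A A=dirty B=dirty
try Right: loc=B A=dirty B=dirty
try  Suck: loc=B A=dirty B=clear  ← match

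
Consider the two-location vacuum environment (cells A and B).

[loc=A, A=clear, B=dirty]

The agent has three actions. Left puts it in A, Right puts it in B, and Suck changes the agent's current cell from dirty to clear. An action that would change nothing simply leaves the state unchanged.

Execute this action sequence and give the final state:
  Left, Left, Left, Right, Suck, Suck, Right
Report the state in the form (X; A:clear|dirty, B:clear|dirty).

(B; A:clear, B:clear)

[1] after Left: (A; A:clear, B:dirty)
[2] after Left: (A; A:clear, B:dirty)
[3] after Left: (A; A:clear, B:dirty)
[4] after Right: (B; A:clear, B:dirty)
[5] after Suck: (B; A:clear, B:clear)
[6] after Suck: (B; A:clear, B:clear)
[7] after Right: (B; A:clear, B:clear)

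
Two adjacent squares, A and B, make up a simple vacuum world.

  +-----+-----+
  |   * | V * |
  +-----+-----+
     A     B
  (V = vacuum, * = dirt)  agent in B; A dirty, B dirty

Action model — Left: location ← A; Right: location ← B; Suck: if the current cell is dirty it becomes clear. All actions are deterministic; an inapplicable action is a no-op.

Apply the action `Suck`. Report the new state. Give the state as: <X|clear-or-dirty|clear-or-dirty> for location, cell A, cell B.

start: <B|dirty|dirty>
Suck (#1): <B|dirty|clear>

<B|dirty|clear>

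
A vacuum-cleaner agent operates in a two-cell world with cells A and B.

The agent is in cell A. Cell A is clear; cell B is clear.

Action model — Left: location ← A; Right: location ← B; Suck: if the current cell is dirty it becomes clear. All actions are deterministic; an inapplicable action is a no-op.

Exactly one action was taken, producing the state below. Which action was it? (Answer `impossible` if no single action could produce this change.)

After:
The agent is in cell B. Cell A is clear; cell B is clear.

Right

try  Left: (A; A:clear, B:clear)
try Right: (B; A:clear, B:clear)  ← match
try  Suck: (A; A:clear, B:clear)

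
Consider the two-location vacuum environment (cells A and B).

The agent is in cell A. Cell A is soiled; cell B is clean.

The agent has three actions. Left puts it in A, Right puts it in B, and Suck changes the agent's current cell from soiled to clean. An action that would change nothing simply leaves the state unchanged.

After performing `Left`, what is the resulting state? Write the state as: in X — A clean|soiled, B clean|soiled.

start: in A — A soiled, B clean
[1] after Left: in A — A soiled, B clean

in A — A soiled, B clean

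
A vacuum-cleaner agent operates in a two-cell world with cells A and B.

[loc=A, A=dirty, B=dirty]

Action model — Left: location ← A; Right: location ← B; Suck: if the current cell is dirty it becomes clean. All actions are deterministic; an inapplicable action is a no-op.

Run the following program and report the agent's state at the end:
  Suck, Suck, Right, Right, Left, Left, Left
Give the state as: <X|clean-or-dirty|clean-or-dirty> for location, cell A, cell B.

Suck (#1): <A|clean|dirty>
Suck (#2): <A|clean|dirty>
Right (#3): <B|clean|dirty>
Right (#4): <B|clean|dirty>
Left (#5): <A|clean|dirty>
Left (#6): <A|clean|dirty>
Left (#7): <A|clean|dirty>

<A|clean|dirty>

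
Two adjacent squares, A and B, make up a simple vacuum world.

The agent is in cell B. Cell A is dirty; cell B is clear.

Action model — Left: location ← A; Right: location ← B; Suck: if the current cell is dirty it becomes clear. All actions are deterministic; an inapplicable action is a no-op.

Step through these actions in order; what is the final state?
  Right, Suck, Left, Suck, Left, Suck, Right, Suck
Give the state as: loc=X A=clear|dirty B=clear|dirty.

loc=B A=clear B=clear

1. Right → loc=B A=dirty B=clear
2. Suck → loc=B A=dirty B=clear
3. Left → loc=A A=dirty B=clear
4. Suck → loc=A A=clear B=clear
5. Left → loc=A A=clear B=clear
6. Suck → loc=A A=clear B=clear
7. Right → loc=B A=clear B=clear
8. Suck → loc=B A=clear B=clear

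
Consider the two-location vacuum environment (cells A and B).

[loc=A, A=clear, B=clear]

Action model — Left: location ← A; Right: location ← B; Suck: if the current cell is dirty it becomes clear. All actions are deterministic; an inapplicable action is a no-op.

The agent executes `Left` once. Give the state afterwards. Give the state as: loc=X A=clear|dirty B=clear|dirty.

start: loc=A A=clear B=clear
1) do Left; now loc=A A=clear B=clear

loc=A A=clear B=clear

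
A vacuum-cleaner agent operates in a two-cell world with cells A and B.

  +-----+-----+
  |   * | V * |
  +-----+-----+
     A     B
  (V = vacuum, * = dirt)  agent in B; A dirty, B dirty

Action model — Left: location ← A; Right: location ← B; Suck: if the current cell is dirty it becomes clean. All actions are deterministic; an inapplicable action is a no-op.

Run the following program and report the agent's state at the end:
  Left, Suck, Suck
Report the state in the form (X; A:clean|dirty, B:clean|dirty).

[1] after Left: (A; A:dirty, B:dirty)
[2] after Suck: (A; A:clean, B:dirty)
[3] after Suck: (A; A:clean, B:dirty)

(A; A:clean, B:dirty)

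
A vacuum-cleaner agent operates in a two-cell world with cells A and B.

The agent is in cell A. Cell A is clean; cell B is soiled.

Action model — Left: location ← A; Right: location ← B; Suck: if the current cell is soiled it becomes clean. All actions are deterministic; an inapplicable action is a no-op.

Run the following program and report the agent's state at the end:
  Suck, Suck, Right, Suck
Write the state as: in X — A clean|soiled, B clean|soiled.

in B — A clean, B clean

[1] after Suck: in A — A clean, B soiled
[2] after Suck: in A — A clean, B soiled
[3] after Right: in B — A clean, B soiled
[4] after Suck: in B — A clean, B clean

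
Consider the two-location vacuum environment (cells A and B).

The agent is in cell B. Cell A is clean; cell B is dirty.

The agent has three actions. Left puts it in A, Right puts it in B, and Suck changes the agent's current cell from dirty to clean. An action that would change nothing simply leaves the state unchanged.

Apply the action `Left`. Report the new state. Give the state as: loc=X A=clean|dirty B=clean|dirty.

start: loc=B A=clean B=dirty
Left (#1): loc=A A=clean B=dirty

loc=A A=clean B=dirty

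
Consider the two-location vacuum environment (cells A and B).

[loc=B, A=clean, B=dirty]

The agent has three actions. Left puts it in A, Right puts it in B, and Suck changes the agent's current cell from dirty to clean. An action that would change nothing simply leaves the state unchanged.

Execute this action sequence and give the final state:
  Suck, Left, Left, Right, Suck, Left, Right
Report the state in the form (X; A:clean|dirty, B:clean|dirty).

t=1 Suck ⇒ (B; A:clean, B:clean)
t=2 Left ⇒ (A; A:clean, B:clean)
t=3 Left ⇒ (A; A:clean, B:clean)
t=4 Right ⇒ (B; A:clean, B:clean)
t=5 Suck ⇒ (B; A:clean, B:clean)
t=6 Left ⇒ (A; A:clean, B:clean)
t=7 Right ⇒ (B; A:clean, B:clean)

(B; A:clean, B:clean)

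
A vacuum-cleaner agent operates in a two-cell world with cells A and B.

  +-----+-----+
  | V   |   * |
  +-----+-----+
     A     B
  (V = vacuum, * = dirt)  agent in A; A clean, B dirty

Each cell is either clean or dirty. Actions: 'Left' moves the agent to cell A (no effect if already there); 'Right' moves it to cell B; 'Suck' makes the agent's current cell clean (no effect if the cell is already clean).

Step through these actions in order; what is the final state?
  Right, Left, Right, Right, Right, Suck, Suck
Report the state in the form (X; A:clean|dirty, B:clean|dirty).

(B; A:clean, B:clean)

Right (#1): (B; A:clean, B:dirty)
Left (#2): (A; A:clean, B:dirty)
Right (#3): (B; A:clean, B:dirty)
Right (#4): (B; A:clean, B:dirty)
Right (#5): (B; A:clean, B:dirty)
Suck (#6): (B; A:clean, B:clean)
Suck (#7): (B; A:clean, B:clean)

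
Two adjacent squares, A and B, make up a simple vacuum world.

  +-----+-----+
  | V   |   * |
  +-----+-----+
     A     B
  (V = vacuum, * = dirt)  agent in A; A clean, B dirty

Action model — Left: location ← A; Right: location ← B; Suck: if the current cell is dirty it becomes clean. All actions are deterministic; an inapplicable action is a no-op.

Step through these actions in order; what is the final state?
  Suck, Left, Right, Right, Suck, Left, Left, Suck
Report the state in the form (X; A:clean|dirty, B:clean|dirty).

t=1 Suck ⇒ (A; A:clean, B:dirty)
t=2 Left ⇒ (A; A:clean, B:dirty)
t=3 Right ⇒ (B; A:clean, B:dirty)
t=4 Right ⇒ (B; A:clean, B:dirty)
t=5 Suck ⇒ (B; A:clean, B:clean)
t=6 Left ⇒ (A; A:clean, B:clean)
t=7 Left ⇒ (A; A:clean, B:clean)
t=8 Suck ⇒ (A; A:clean, B:clean)

(A; A:clean, B:clean)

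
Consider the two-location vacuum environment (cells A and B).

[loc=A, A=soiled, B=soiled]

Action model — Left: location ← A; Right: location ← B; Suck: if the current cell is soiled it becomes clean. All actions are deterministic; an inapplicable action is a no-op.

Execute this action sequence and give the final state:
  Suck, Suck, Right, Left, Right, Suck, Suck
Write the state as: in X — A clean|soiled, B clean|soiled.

Suck (#1): in A — A clean, B soiled
Suck (#2): in A — A clean, B soiled
Right (#3): in B — A clean, B soiled
Left (#4): in A — A clean, B soiled
Right (#5): in B — A clean, B soiled
Suck (#6): in B — A clean, B clean
Suck (#7): in B — A clean, B clean

in B — A clean, B clean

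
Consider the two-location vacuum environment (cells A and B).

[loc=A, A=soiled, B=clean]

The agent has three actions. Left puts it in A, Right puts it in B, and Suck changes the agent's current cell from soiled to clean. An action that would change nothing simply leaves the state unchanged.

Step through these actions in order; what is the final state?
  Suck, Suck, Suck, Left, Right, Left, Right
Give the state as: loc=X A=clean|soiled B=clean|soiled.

1) do Suck; now loc=A A=clean B=clean
2) do Suck; now loc=A A=clean B=clean
3) do Suck; now loc=A A=clean B=clean
4) do Left; now loc=A A=clean B=clean
5) do Right; now loc=B A=clean B=clean
6) do Left; now loc=A A=clean B=clean
7) do Right; now loc=B A=clean B=clean

loc=B A=clean B=clean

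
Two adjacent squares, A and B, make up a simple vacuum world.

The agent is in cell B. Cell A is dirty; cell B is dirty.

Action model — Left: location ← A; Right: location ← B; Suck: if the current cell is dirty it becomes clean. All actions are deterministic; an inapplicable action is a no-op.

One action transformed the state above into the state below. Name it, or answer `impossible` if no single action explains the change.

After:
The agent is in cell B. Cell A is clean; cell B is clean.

impossible

try  Left: in A — A dirty, B dirty
try Right: in B — A dirty, B dirty
try  Suck: in B — A dirty, B clean
no single action produces the after-state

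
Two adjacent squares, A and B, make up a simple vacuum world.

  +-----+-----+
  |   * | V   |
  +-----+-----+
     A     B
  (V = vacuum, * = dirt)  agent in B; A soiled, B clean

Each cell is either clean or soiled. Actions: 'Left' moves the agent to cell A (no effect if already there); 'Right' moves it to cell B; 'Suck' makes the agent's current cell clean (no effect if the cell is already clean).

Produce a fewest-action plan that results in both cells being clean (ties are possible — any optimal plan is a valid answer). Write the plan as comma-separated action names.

Left, Suck

step 1/2 (Left): (A; A:soiled, B:clean)
step 2/2 (Suck): (A; A:clean, B:clean)
min 2: go A then Suck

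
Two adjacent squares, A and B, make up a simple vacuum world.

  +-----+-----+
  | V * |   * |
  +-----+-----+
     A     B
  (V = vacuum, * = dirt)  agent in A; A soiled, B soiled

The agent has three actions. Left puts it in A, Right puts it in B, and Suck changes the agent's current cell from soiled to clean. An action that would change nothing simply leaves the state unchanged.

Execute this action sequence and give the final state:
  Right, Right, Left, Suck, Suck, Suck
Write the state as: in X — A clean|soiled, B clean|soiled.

in A — A clean, B soiled

[1] after Right: in B — A soiled, B soiled
[2] after Right: in B — A soiled, B soiled
[3] after Left: in A — A soiled, B soiled
[4] after Suck: in A — A clean, B soiled
[5] after Suck: in A — A clean, B soiled
[6] after Suck: in A — A clean, B soiled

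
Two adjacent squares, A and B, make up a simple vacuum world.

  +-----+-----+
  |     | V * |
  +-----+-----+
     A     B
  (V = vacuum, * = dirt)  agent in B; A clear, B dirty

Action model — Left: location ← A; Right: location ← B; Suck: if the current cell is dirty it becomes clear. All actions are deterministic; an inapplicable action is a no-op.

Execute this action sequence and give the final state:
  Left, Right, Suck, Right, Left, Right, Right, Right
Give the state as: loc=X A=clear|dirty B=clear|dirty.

Left (#1): loc=A A=clear B=dirty
Right (#2): loc=B A=clear B=dirty
Suck (#3): loc=B A=clear B=clear
Right (#4): loc=B A=clear B=clear
Left (#5): loc=A A=clear B=clear
Right (#6): loc=B A=clear B=clear
Right (#7): loc=B A=clear B=clear
Right (#8): loc=B A=clear B=clear

loc=B A=clear B=clear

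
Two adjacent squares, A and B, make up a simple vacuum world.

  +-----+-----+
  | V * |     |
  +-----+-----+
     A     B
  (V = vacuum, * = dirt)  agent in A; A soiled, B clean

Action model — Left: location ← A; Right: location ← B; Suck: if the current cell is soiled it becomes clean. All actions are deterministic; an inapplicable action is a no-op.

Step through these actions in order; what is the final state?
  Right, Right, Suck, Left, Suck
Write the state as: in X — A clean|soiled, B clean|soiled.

in A — A clean, B clean

t=1 Right ⇒ in B — A soiled, B clean
t=2 Right ⇒ in B — A soiled, B clean
t=3 Suck ⇒ in B — A soiled, B clean
t=4 Left ⇒ in A — A soiled, B clean
t=5 Suck ⇒ in A — A clean, B clean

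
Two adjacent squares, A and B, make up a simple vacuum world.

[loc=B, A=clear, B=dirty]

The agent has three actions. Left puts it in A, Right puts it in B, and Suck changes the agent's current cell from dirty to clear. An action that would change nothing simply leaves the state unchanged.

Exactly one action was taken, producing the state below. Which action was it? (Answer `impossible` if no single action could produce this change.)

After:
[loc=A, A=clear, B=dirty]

Left

try  Left: (A; A:clear, B:dirty)  ← match
try Right: (B; A:clear, B:dirty)
try  Suck: (B; A:clear, B:clear)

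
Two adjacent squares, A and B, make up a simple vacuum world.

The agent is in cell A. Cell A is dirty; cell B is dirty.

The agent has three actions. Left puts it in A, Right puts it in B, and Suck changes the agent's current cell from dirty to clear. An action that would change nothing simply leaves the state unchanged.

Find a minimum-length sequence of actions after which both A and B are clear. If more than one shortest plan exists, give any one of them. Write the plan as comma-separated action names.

1) do Suck; now loc=A A=clear B=dirty
2) do Right; now loc=B A=clear B=dirty
3) do Suck; now loc=B A=clear B=clear
min 3: Suck A + move + Suck B

Suck, Right, Suck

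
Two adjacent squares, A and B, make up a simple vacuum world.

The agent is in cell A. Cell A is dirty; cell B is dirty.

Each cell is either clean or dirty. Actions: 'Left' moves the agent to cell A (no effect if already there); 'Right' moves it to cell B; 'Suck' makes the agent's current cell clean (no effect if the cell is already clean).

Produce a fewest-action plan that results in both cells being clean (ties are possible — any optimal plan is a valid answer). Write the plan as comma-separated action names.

1) do Suck; now loc=A A=clean B=dirty
2) do Right; now loc=B A=clean B=dirty
3) do Suck; now loc=B A=clean B=clean
min 3: Suck A + move + Suck B

Suck, Right, Suck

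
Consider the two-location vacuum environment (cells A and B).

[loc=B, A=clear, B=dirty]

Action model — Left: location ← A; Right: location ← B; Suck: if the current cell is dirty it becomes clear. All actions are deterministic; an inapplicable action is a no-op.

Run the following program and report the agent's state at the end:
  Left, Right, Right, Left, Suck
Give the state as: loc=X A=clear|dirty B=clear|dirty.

t=1 Left ⇒ loc=A A=clear B=dirty
t=2 Right ⇒ loc=B A=clear B=dirty
t=3 Right ⇒ loc=B A=clear B=dirty
t=4 Left ⇒ loc=A A=clear B=dirty
t=5 Suck ⇒ loc=A A=clear B=dirty

loc=A A=clear B=dirty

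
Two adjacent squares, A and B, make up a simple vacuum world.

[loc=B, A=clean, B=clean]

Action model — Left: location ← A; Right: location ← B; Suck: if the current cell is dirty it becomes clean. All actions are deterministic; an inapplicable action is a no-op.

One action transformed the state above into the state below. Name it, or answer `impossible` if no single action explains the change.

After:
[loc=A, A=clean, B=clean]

Left

try  Left: in A — A clean, B clean  ← match
try Right: in B — A clean, B clean
try  Suck: in B — A clean, B clean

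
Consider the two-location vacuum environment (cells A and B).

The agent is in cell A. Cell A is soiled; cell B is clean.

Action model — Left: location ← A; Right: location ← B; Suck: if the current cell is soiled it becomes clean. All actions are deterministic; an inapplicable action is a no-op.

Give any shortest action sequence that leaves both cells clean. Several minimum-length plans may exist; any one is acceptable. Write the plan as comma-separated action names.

Suck

1. Suck → in A — A clean, B clean
min 1: A is soiled, one Suck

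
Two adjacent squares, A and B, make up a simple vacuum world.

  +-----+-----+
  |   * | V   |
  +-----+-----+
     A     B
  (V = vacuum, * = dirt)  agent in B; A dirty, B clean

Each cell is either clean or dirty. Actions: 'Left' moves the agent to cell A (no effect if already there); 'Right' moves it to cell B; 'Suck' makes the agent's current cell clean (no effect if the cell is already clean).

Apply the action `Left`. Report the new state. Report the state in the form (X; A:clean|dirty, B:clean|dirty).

start: (B; A:dirty, B:clean)
1. Left → (A; A:dirty, B:clean)

(A; A:dirty, B:clean)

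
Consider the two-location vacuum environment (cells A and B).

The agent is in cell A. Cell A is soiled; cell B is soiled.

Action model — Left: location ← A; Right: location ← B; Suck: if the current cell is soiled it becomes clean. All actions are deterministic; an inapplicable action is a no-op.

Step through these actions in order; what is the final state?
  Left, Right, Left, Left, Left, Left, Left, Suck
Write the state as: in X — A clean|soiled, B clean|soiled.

1. Left → in A — A soiled, B soiled
2. Right → in B — A soiled, B soiled
3. Left → in A — A soiled, B soiled
4. Left → in A — A soiled, B soiled
5. Left → in A — A soiled, B soiled
6. Left → in A — A soiled, B soiled
7. Left → in A — A soiled, B soiled
8. Suck → in A — A clean, B soiled

in A — A clean, B soiled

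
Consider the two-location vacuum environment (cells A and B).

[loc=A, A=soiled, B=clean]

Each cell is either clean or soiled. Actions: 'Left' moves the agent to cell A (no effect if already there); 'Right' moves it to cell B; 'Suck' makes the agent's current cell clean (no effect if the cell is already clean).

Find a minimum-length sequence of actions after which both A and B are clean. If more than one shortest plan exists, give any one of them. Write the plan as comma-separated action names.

t=1 Suck ⇒ in A — A clean, B clean
min 1: A is soiled, one Suck

Suck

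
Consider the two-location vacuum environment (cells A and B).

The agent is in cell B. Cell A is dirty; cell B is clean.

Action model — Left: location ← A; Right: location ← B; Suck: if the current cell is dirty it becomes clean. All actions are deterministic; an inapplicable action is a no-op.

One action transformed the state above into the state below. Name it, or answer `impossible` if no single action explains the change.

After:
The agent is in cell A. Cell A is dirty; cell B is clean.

try  Left: (A; A:dirty, B:clean)  ← match
try Right: (B; A:dirty, B:clean)
try  Suck: (B; A:dirty, B:clean)

Left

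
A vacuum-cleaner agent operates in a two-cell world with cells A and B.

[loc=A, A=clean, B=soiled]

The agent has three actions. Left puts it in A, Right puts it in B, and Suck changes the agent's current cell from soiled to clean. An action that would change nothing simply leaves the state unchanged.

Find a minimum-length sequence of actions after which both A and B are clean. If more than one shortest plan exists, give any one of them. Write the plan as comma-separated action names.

Right, Suck

[1] after Right: loc=B A=clean B=soiled
[2] after Suck: loc=B A=clean B=clean
min 2: go B then Suck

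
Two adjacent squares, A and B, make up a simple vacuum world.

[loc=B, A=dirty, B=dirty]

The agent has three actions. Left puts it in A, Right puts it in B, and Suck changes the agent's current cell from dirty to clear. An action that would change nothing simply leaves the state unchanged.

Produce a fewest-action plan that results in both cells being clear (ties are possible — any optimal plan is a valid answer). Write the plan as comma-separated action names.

Suck, Left, Suck

1) do Suck; now <B|dirty|clear>
2) do Left; now <A|dirty|clear>
3) do Suck; now <A|clear|clear>
min 3: Suck B + move + Suck A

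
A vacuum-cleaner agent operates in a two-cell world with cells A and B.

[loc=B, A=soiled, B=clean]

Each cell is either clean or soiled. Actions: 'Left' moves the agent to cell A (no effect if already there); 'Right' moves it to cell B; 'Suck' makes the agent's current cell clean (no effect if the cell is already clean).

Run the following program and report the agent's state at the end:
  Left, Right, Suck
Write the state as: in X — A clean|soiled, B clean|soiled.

1. Left → in A — A soiled, B clean
2. Right → in B — A soiled, B clean
3. Suck → in B — A soiled, B clean

in B — A soiled, B clean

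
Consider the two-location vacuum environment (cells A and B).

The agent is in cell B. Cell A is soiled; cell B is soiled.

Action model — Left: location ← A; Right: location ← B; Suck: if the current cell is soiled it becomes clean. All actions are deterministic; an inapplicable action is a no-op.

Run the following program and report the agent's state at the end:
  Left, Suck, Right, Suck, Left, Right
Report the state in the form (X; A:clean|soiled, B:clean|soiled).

[1] after Left: (A; A:soiled, B:soiled)
[2] after Suck: (A; A:clean, B:soiled)
[3] after Right: (B; A:clean, B:soiled)
[4] after Suck: (B; A:clean, B:clean)
[5] after Left: (A; A:clean, B:clean)
[6] after Right: (B; A:clean, B:clean)

(B; A:clean, B:clean)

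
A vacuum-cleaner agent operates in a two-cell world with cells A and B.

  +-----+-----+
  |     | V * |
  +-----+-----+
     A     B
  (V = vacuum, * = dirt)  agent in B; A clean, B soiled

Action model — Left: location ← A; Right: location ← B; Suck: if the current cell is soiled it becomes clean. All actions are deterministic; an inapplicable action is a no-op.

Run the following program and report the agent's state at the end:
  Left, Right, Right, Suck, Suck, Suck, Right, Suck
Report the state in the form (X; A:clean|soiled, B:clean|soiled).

(B; A:clean, B:clean)

[1] after Left: (A; A:clean, B:soiled)
[2] after Right: (B; A:clean, B:soiled)
[3] after Right: (B; A:clean, B:soiled)
[4] after Suck: (B; A:clean, B:clean)
[5] after Suck: (B; A:clean, B:clean)
[6] after Suck: (B; A:clean, B:clean)
[7] after Right: (B; A:clean, B:clean)
[8] after Suck: (B; A:clean, B:clean)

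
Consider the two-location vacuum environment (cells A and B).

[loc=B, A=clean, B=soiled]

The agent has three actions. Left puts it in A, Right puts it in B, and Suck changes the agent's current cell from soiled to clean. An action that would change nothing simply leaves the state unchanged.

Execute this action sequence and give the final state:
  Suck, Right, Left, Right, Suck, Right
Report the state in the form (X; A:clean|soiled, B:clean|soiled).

[1] after Suck: (B; A:clean, B:clean)
[2] after Right: (B; A:clean, B:clean)
[3] after Left: (A; A:clean, B:clean)
[4] after Right: (B; A:clean, B:clean)
[5] after Suck: (B; A:clean, B:clean)
[6] after Right: (B; A:clean, B:clean)

(B; A:clean, B:clean)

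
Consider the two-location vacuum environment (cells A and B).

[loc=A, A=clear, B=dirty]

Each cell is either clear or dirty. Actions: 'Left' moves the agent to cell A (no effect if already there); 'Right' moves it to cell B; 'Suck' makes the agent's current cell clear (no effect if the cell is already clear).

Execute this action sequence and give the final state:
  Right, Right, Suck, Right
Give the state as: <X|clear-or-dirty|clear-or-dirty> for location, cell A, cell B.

<B|clear|clear>

1) do Right; now <B|clear|dirty>
2) do Right; now <B|clear|dirty>
3) do Suck; now <B|clear|clear>
4) do Right; now <B|clear|clear>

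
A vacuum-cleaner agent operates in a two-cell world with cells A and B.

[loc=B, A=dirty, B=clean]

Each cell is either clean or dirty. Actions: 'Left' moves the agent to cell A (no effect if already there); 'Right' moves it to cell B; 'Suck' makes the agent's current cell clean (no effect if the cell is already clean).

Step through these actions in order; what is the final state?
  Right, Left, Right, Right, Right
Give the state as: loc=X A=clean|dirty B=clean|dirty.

loc=B A=dirty B=clean

[1] after Right: loc=B A=dirty B=clean
[2] after Left: loc=A A=dirty B=clean
[3] after Right: loc=B A=dirty B=clean
[4] after Right: loc=B A=dirty B=clean
[5] after Right: loc=B A=dirty B=clean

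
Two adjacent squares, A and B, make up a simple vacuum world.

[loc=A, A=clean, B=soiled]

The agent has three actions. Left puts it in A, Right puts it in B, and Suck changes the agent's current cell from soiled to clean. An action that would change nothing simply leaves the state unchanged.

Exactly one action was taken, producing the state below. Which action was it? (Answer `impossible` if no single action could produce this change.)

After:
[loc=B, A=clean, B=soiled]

try  Left: in A — A clean, B soiled
try Right: in B — A clean, B soiled  ← match
try  Suck: in A — A clean, B soiled

Right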